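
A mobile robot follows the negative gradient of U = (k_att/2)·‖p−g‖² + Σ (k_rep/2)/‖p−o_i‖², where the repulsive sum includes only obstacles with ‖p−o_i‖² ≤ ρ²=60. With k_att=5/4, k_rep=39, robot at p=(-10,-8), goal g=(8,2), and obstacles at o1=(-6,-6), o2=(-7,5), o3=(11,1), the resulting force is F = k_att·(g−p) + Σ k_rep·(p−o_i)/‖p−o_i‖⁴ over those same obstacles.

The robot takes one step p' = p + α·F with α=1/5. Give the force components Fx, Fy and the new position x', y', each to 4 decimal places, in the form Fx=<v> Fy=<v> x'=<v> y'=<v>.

F_att = 5/4·(g−p) = 5/4·(18,10) = (22.5000,12.5000)
o1: d²=20 ≤ ρ²=60; F_rep = 39·(-4,-2)/20² = (-0.3900,-0.1950)
o2: d²=178 > ρ²=60 → inactive
o3: d²=522 > ρ²=60 → inactive
F = F_att + ΣF_rep = (22.1100,12.3050)
p' = p + 1/5·F = (-5.5780,-5.5390)

Fx=22.1100 Fy=12.3050 x'=-5.5780 y'=-5.5390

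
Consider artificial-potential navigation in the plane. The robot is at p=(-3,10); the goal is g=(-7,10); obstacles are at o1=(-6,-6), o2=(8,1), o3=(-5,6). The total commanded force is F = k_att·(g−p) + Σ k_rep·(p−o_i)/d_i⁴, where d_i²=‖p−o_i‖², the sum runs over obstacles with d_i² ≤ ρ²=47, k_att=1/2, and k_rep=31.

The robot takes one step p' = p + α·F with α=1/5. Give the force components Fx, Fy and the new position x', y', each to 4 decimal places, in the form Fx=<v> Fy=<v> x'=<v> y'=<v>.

F_att = 1/2·(g−p) = 1/2·(-4,0) = (-2.0000,0.0000)
o1: d²=265 > ρ²=47 → inactive
o2: d²=202 > ρ²=47 → inactive
o3: d²=20 ≤ ρ²=47; F_rep = 31·(2,4)/20² = (0.1550,0.3100)
F = F_att + ΣF_rep = (-1.8450,0.3100)
p' = p + 1/5·F = (-3.3690,10.0620)

Fx=-1.8450 Fy=0.3100 x'=-3.3690 y'=10.0620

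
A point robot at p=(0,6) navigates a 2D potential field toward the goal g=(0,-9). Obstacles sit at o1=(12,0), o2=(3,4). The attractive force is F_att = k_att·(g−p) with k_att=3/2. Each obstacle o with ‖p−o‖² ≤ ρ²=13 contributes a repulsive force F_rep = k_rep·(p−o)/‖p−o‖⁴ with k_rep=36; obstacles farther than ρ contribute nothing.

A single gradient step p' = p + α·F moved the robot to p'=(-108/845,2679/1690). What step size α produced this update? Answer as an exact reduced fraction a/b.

α = 1/5

F_att = 3/2·(g−p) = 3/2·(0,-15) = (0.0000,-22.5000)
o1: d²=180 > ρ²=13 → inactive
o2: d²=13 ≤ ρ²=13; F_rep = 36·(-3,2)/13² = (-0.6391,0.4260)
F = F_att + ΣF_rep = (-0.6391,-22.0740)
Δp = p'−p = (-0.1278,-4.4148); α = Δx/Fx = (-108/845) / (-108/169) = 1/5
check: Δy/Fy = (-7461/1690) / (-7461/338) = 1/5 ✓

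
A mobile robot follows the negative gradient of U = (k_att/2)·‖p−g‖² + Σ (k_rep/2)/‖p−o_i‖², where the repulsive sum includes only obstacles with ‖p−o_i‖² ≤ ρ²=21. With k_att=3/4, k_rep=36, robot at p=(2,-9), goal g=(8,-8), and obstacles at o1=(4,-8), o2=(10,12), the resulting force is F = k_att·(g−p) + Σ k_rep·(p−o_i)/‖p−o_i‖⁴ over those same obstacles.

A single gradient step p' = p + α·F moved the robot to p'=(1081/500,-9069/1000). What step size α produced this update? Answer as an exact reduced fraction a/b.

F_att = 3/4·(g−p) = 3/4·(6,1) = (4.5000,0.7500)
o1: d²=5 ≤ ρ²=21; F_rep = 36·(-2,-1)/5² = (-2.8800,-1.4400)
o2: d²=505 > ρ²=21 → inactive
F = F_att + ΣF_rep = (1.6200,-0.6900)
Δp = p'−p = (0.1620,-0.0690); α = Δx/Fx = (81/500) / (81/50) = 1/10
check: Δy/Fy = (-69/1000) / (-69/100) = 1/10 ✓

α = 1/10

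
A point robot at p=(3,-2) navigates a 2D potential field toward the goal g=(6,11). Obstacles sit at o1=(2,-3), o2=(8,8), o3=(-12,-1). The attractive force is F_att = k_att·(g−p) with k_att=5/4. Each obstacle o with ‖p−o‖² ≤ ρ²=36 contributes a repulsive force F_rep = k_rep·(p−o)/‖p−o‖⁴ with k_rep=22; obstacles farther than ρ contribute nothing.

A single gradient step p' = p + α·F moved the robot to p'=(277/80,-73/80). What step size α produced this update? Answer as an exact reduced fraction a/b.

α = 1/20

F_att = 5/4·(g−p) = 5/4·(3,13) = (3.7500,16.2500)
o1: d²=2 ≤ ρ²=36; F_rep = 22·(1,1)/2² = (5.5000,5.5000)
o2: d²=125 > ρ²=36 → inactive
o3: d²=226 > ρ²=36 → inactive
F = F_att + ΣF_rep = (9.2500,21.7500)
Δp = p'−p = (0.4625,1.0875); α = Δx/Fx = (37/80) / (37/4) = 1/20
check: Δy/Fy = (87/80) / (87/4) = 1/20 ✓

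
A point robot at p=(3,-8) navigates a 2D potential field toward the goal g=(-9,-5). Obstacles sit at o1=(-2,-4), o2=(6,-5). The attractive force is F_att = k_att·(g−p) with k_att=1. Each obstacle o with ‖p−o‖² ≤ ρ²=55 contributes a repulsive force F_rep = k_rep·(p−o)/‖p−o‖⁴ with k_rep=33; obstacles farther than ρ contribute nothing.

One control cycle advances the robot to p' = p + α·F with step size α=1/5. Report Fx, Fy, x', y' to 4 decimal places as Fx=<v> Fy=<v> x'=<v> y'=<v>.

Fx=-12.2074 Fy=2.6159 x'=0.5585 y'=-7.4768

F_att = 1·(g−p) = 1·(-12,3) = (-12.0000,3.0000)
o1: d²=41 ≤ ρ²=55; F_rep = 33·(5,-4)/41² = (0.0982,-0.0785)
o2: d²=18 ≤ ρ²=55; F_rep = 33·(-3,-3)/18² = (-0.3056,-0.3056)
F = F_att + ΣF_rep = (-12.2074,2.6159)
p' = p + 1/5·F = (0.5585,-7.4768)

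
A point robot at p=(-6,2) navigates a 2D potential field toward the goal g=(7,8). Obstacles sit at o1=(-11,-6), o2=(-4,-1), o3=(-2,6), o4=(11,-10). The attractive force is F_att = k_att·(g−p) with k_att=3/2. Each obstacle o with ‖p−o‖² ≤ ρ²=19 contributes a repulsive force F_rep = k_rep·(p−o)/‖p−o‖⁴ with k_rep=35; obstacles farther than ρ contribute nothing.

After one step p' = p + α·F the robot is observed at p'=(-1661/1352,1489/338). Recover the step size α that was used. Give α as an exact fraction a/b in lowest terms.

α = 1/4

F_att = 3/2·(g−p) = 3/2·(13,6) = (19.5000,9.0000)
o1: d²=89 > ρ²=19 → inactive
o2: d²=13 ≤ ρ²=19; F_rep = 35·(-2,3)/13² = (-0.4142,0.6213)
o3: d²=32 > ρ²=19 → inactive
o4: d²=433 > ρ²=19 → inactive
F = F_att + ΣF_rep = (19.0858,9.6213)
Δp = p'−p = (4.7714,2.4053); α = Δx/Fx = (6451/1352) / (6451/338) = 1/4
check: Δy/Fy = (813/338) / (1626/169) = 1/4 ✓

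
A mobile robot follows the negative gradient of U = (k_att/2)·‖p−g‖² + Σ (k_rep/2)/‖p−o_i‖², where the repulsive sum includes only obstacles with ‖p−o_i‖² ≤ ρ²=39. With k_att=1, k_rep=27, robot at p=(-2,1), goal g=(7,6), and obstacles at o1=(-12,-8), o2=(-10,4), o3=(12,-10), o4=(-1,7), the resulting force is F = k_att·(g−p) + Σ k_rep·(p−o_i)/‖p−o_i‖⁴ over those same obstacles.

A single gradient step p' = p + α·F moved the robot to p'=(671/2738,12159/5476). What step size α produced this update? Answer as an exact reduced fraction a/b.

F_att = 1·(g−p) = 1·(9,5) = (9.0000,5.0000)
o1: d²=181 > ρ²=39 → inactive
o2: d²=73 > ρ²=39 → inactive
o3: d²=317 > ρ²=39 → inactive
o4: d²=37 ≤ ρ²=39; F_rep = 27·(-1,-6)/37² = (-0.0197,-0.1183)
F = F_att + ΣF_rep = (8.9803,4.8817)
Δp = p'−p = (2.2451,1.2204); α = Δx/Fx = (6147/2738) / (12294/1369) = 1/4
check: Δy/Fy = (6683/5476) / (6683/1369) = 1/4 ✓

α = 1/4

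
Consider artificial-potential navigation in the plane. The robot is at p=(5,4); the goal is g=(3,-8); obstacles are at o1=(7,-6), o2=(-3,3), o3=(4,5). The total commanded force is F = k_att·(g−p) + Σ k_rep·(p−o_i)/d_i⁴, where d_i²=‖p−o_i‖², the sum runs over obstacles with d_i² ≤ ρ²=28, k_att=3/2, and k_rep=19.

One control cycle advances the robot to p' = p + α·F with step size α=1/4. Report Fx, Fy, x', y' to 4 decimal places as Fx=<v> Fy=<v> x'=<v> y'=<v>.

Fx=1.7500 Fy=-22.7500 x'=5.4375 y'=-1.6875

F_att = 3/2·(g−p) = 3/2·(-2,-12) = (-3.0000,-18.0000)
o1: d²=104 > ρ²=28 → inactive
o2: d²=65 > ρ²=28 → inactive
o3: d²=2 ≤ ρ²=28; F_rep = 19·(1,-1)/2² = (4.7500,-4.7500)
F = F_att + ΣF_rep = (1.7500,-22.7500)
p' = p + 1/4·F = (5.4375,-1.6875)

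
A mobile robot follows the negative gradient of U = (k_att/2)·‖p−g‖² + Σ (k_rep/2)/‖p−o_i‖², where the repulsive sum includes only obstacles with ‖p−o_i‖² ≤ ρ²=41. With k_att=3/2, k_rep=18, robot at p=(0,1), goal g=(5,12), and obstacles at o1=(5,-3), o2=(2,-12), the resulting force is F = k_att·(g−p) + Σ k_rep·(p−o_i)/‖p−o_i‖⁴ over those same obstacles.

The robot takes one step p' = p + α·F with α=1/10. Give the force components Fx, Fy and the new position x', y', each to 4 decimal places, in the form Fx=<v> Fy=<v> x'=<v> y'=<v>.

Fx=7.4465 Fy=16.5428 x'=0.7446 y'=2.6543

F_att = 3/2·(g−p) = 3/2·(5,11) = (7.5000,16.5000)
o1: d²=41 ≤ ρ²=41; F_rep = 18·(-5,4)/41² = (-0.0535,0.0428)
o2: d²=173 > ρ²=41 → inactive
F = F_att + ΣF_rep = (7.4465,16.5428)
p' = p + 1/10·F = (0.7446,2.6543)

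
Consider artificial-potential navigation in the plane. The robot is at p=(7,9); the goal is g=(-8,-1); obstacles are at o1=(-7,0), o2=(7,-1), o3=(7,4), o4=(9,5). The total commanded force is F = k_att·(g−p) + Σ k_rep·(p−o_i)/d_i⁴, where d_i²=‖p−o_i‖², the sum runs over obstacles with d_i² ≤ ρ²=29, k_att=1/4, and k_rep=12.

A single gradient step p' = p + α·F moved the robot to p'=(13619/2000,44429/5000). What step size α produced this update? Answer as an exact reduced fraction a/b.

α = 1/20

F_att = 1/4·(g−p) = 1/4·(-15,-10) = (-3.7500,-2.5000)
o1: d²=277 > ρ²=29 → inactive
o2: d²=100 > ρ²=29 → inactive
o3: d²=25 ≤ ρ²=29; F_rep = 12·(0,5)/25² = (0.0000,0.0960)
o4: d²=20 ≤ ρ²=29; F_rep = 12·(-2,4)/20² = (-0.0600,0.1200)
F = F_att + ΣF_rep = (-3.8100,-2.2840)
Δp = p'−p = (-0.1905,-0.1142); α = Δx/Fx = (-381/2000) / (-381/100) = 1/20
check: Δy/Fy = (-571/5000) / (-571/250) = 1/20 ✓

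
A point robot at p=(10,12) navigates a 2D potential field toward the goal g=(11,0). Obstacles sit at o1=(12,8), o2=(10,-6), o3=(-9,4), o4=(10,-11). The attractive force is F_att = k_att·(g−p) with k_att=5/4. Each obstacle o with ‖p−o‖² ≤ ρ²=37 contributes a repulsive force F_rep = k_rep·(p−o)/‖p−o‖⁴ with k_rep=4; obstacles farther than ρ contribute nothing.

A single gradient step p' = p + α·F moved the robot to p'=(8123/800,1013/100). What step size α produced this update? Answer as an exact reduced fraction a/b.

F_att = 5/4·(g−p) = 5/4·(1,-12) = (1.2500,-15.0000)
o1: d²=20 ≤ ρ²=37; F_rep = 4·(-2,4)/20² = (-0.0200,0.0400)
o2: d²=324 > ρ²=37 → inactive
o3: d²=425 > ρ²=37 → inactive
o4: d²=529 > ρ²=37 → inactive
F = F_att + ΣF_rep = (1.2300,-14.9600)
Δp = p'−p = (0.1537,-1.8700); α = Δx/Fx = (123/800) / (123/100) = 1/8
check: Δy/Fy = (-187/100) / (-374/25) = 1/8 ✓

α = 1/8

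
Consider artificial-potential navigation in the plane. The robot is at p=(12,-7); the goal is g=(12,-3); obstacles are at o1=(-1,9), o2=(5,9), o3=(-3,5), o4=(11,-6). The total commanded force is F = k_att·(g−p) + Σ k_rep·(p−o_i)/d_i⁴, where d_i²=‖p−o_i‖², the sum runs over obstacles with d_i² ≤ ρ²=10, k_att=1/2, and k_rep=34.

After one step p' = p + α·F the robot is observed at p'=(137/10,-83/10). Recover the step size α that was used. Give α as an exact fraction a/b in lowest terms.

α = 1/5

F_att = 1/2·(g−p) = 1/2·(0,4) = (0.0000,2.0000)
o1: d²=425 > ρ²=10 → inactive
o2: d²=305 > ρ²=10 → inactive
o3: d²=369 > ρ²=10 → inactive
o4: d²=2 ≤ ρ²=10; F_rep = 34·(1,-1)/2² = (8.5000,-8.5000)
F = F_att + ΣF_rep = (8.5000,-6.5000)
Δp = p'−p = (1.7000,-1.3000); α = Δx/Fx = (17/10) / (17/2) = 1/5
check: Δy/Fy = (-13/10) / (-13/2) = 1/5 ✓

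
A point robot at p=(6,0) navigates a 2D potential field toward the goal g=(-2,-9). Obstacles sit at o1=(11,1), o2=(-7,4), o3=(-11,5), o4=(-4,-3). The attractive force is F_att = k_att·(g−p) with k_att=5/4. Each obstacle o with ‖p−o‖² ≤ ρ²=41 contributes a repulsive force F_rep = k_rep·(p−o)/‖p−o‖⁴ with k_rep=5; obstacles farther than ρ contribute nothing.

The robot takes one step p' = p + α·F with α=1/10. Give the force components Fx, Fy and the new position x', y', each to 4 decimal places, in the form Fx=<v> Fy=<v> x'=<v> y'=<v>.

F_att = 5/4·(g−p) = 5/4·(-8,-9) = (-10.0000,-11.2500)
o1: d²=26 ≤ ρ²=41; F_rep = 5·(-5,-1)/26² = (-0.0370,-0.0074)
o2: d²=185 > ρ²=41 → inactive
o3: d²=314 > ρ²=41 → inactive
o4: d²=109 > ρ²=41 → inactive
F = F_att + ΣF_rep = (-10.0370,-11.2574)
p' = p + 1/10·F = (4.9963,-1.1257)

Fx=-10.0370 Fy=-11.2574 x'=4.9963 y'=-1.1257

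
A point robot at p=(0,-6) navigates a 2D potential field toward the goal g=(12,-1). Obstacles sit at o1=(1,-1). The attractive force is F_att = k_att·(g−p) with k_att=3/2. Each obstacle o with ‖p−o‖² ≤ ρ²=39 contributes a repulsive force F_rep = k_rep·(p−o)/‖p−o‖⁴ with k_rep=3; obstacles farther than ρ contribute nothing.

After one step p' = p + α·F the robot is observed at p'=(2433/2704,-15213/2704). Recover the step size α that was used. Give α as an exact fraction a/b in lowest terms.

F_att = 3/2·(g−p) = 3/2·(12,5) = (18.0000,7.5000)
o1: d²=26 ≤ ρ²=39; F_rep = 3·(-1,-5)/26² = (-0.0044,-0.0222)
F = F_att + ΣF_rep = (17.9956,7.4778)
Δp = p'−p = (0.8998,0.3739); α = Δx/Fx = (2433/2704) / (12165/676) = 1/20
check: Δy/Fy = (1011/2704) / (5055/676) = 1/20 ✓

α = 1/20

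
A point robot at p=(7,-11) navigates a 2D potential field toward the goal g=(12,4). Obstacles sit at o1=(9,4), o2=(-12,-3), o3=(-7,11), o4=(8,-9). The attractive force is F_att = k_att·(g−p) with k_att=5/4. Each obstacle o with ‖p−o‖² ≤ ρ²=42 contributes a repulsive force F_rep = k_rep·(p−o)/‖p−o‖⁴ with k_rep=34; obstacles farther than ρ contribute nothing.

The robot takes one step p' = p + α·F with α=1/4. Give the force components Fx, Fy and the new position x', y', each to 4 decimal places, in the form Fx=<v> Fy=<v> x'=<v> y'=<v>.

F_att = 5/4·(g−p) = 5/4·(5,15) = (6.2500,18.7500)
o1: d²=229 > ρ²=42 → inactive
o2: d²=425 > ρ²=42 → inactive
o3: d²=680 > ρ²=42 → inactive
o4: d²=5 ≤ ρ²=42; F_rep = 34·(-1,-2)/5² = (-1.3600,-2.7200)
F = F_att + ΣF_rep = (4.8900,16.0300)
p' = p + 1/4·F = (8.2225,-6.9925)

Fx=4.8900 Fy=16.0300 x'=8.2225 y'=-6.9925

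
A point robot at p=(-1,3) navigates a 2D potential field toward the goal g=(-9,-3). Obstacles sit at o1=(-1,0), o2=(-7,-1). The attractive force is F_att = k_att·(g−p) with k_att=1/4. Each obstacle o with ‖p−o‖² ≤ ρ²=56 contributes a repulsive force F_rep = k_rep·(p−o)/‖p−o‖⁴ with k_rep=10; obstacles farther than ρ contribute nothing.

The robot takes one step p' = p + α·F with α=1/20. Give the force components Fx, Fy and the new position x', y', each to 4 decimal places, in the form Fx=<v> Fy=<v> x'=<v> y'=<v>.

F_att = 1/4·(g−p) = 1/4·(-8,-6) = (-2.0000,-1.5000)
o1: d²=9 ≤ ρ²=56; F_rep = 10·(0,3)/9² = (0.0000,0.3704)
o2: d²=52 ≤ ρ²=56; F_rep = 10·(6,4)/52² = (0.0222,0.0148)
F = F_att + ΣF_rep = (-1.9778,-1.1148)
p' = p + 1/20·F = (-1.0989,2.9443)

Fx=-1.9778 Fy=-1.1148 x'=-1.0989 y'=2.9443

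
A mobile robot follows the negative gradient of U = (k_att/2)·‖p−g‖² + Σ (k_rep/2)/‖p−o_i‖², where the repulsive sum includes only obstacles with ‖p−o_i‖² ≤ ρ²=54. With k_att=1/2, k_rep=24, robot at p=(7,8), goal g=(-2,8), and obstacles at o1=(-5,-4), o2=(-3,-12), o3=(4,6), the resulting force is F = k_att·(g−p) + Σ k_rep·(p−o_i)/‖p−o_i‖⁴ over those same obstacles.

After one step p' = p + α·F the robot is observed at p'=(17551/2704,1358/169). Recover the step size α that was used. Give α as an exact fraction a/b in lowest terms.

α = 1/8

F_att = 1/2·(g−p) = 1/2·(-9,0) = (-4.5000,0.0000)
o1: d²=288 > ρ²=54 → inactive
o2: d²=500 > ρ²=54 → inactive
o3: d²=13 ≤ ρ²=54; F_rep = 24·(3,2)/13² = (0.4260,0.2840)
F = F_att + ΣF_rep = (-4.0740,0.2840)
Δp = p'−p = (-0.5092,0.0355); α = Δx/Fx = (-1377/2704) / (-1377/338) = 1/8
check: Δy/Fy = (6/169) / (48/169) = 1/8 ✓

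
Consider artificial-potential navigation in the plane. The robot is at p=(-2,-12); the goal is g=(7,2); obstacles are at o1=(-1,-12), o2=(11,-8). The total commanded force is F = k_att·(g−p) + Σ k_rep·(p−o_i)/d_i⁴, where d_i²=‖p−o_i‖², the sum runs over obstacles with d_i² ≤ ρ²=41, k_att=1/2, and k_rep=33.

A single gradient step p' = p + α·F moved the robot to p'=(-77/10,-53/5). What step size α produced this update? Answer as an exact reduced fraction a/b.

F_att = 1/2·(g−p) = 1/2·(9,14) = (4.5000,7.0000)
o1: d²=1 ≤ ρ²=41; F_rep = 33·(-1,0)/1² = (-33.0000,0.0000)
o2: d²=185 > ρ²=41 → inactive
F = F_att + ΣF_rep = (-28.5000,7.0000)
Δp = p'−p = (-5.7000,1.4000); α = Δx/Fx = (-57/10) / (-57/2) = 1/5
check: Δy/Fy = (7/5) / (7) = 1/5 ✓

α = 1/5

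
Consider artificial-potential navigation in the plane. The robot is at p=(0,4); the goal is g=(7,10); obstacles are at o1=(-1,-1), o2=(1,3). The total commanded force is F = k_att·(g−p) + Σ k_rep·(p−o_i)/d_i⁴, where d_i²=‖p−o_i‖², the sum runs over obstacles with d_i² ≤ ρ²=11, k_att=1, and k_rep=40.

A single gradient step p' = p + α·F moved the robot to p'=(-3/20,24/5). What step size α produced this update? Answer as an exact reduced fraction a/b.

F_att = 1·(g−p) = 1·(7,6) = (7.0000,6.0000)
o1: d²=26 > ρ²=11 → inactive
o2: d²=2 ≤ ρ²=11; F_rep = 40·(-1,1)/2² = (-10.0000,10.0000)
F = F_att + ΣF_rep = (-3.0000,16.0000)
Δp = p'−p = (-0.1500,0.8000); α = Δx/Fx = (-3/20) / (-3) = 1/20
check: Δy/Fy = (4/5) / (16) = 1/20 ✓

α = 1/20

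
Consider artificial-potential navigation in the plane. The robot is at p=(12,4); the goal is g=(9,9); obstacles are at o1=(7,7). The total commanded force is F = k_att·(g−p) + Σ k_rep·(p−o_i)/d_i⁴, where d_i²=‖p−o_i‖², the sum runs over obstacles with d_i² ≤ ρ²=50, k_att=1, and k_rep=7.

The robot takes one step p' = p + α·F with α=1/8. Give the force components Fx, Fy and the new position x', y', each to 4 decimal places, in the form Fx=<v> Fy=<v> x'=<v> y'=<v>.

F_att = 1·(g−p) = 1·(-3,5) = (-3.0000,5.0000)
o1: d²=34 ≤ ρ²=50; F_rep = 7·(5,-3)/34² = (0.0303,-0.0182)
F = F_att + ΣF_rep = (-2.9697,4.9818)
p' = p + 1/8·F = (11.6288,4.6227)

Fx=-2.9697 Fy=4.9818 x'=11.6288 y'=4.6227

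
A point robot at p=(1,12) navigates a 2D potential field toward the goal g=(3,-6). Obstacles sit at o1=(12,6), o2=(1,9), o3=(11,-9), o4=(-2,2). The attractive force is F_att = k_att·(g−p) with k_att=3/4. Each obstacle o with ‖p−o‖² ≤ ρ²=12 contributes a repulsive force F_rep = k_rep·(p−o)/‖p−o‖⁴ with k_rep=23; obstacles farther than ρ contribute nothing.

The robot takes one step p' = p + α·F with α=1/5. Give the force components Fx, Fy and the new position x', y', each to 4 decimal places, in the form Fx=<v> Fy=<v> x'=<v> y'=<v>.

Fx=1.5000 Fy=-12.6481 x'=1.3000 y'=9.4704

F_att = 3/4·(g−p) = 3/4·(2,-18) = (1.5000,-13.5000)
o1: d²=157 > ρ²=12 → inactive
o2: d²=9 ≤ ρ²=12; F_rep = 23·(0,3)/9² = (0.0000,0.8519)
o3: d²=541 > ρ²=12 → inactive
o4: d²=109 > ρ²=12 → inactive
F = F_att + ΣF_rep = (1.5000,-12.6481)
p' = p + 1/5·F = (1.3000,9.4704)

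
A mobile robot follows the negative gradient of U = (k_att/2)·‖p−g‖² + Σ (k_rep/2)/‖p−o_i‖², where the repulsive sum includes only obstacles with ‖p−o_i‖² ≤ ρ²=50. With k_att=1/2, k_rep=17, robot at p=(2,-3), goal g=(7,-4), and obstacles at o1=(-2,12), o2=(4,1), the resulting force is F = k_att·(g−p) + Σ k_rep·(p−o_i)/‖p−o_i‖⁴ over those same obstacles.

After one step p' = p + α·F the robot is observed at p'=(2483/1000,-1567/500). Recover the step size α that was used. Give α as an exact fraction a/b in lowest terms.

F_att = 1/2·(g−p) = 1/2·(5,-1) = (2.5000,-0.5000)
o1: d²=241 > ρ²=50 → inactive
o2: d²=20 ≤ ρ²=50; F_rep = 17·(-2,-4)/20² = (-0.0850,-0.1700)
F = F_att + ΣF_rep = (2.4150,-0.6700)
Δp = p'−p = (0.4830,-0.1340); α = Δx/Fx = (483/1000) / (483/200) = 1/5
check: Δy/Fy = (-67/500) / (-67/100) = 1/5 ✓

α = 1/5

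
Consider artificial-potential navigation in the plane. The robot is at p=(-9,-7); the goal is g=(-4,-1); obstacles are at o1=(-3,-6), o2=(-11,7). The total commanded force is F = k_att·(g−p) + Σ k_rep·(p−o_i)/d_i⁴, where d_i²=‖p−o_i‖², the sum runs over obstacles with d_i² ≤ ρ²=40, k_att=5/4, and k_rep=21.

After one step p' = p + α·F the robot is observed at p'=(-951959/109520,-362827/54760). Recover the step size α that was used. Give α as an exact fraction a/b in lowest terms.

F_att = 5/4·(g−p) = 5/4·(5,6) = (6.2500,7.5000)
o1: d²=37 ≤ ρ²=40; F_rep = 21·(-6,-1)/37² = (-0.0920,-0.0153)
o2: d²=200 > ρ²=40 → inactive
F = F_att + ΣF_rep = (6.1580,7.4847)
Δp = p'−p = (0.3079,0.3742); α = Δx/Fx = (33721/109520) / (33721/5476) = 1/20
check: Δy/Fy = (20493/54760) / (20493/2738) = 1/20 ✓

α = 1/20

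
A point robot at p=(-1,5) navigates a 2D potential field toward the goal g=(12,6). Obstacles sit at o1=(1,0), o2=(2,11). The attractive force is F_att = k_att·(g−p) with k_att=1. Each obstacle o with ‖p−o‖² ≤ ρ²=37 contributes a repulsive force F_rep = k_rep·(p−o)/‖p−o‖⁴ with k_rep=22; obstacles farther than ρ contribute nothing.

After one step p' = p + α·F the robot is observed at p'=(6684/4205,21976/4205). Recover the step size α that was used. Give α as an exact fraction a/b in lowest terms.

α = 1/5

F_att = 1·(g−p) = 1·(13,1) = (13.0000,1.0000)
o1: d²=29 ≤ ρ²=37; F_rep = 22·(-2,5)/29² = (-0.0523,0.1308)
o2: d²=45 > ρ²=37 → inactive
F = F_att + ΣF_rep = (12.9477,1.1308)
Δp = p'−p = (2.5895,0.2262); α = Δx/Fx = (10889/4205) / (10889/841) = 1/5
check: Δy/Fy = (951/4205) / (951/841) = 1/5 ✓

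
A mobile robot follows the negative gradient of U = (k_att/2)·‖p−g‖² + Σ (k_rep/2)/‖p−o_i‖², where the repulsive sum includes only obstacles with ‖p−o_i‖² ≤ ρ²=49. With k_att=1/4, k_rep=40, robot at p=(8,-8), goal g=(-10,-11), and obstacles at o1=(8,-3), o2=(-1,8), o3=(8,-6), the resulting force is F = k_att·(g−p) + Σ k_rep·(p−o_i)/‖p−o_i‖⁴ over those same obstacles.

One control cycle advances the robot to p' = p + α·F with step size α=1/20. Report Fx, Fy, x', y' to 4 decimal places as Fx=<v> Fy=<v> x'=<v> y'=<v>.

Fx=-4.5000 Fy=-6.0700 x'=7.7750 y'=-8.3035

F_att = 1/4·(g−p) = 1/4·(-18,-3) = (-4.5000,-0.7500)
o1: d²=25 ≤ ρ²=49; F_rep = 40·(0,-5)/25² = (0.0000,-0.3200)
o2: d²=337 > ρ²=49 → inactive
o3: d²=4 ≤ ρ²=49; F_rep = 40·(0,-2)/4² = (0.0000,-5.0000)
F = F_att + ΣF_rep = (-4.5000,-6.0700)
p' = p + 1/20·F = (7.7750,-8.3035)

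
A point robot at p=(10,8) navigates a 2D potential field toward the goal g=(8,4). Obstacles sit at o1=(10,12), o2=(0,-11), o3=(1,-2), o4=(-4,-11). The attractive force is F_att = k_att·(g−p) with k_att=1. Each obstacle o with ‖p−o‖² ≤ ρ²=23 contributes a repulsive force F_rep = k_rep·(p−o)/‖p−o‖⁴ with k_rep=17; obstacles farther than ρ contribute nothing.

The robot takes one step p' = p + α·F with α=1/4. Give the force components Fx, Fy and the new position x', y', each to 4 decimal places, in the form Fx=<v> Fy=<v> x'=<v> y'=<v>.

F_att = 1·(g−p) = 1·(-2,-4) = (-2.0000,-4.0000)
o1: d²=16 ≤ ρ²=23; F_rep = 17·(0,-4)/16² = (0.0000,-0.2656)
o2: d²=461 > ρ²=23 → inactive
o3: d²=181 > ρ²=23 → inactive
o4: d²=557 > ρ²=23 → inactive
F = F_att + ΣF_rep = (-2.0000,-4.2656)
p' = p + 1/4·F = (9.5000,6.9336)

Fx=-2.0000 Fy=-4.2656 x'=9.5000 y'=6.9336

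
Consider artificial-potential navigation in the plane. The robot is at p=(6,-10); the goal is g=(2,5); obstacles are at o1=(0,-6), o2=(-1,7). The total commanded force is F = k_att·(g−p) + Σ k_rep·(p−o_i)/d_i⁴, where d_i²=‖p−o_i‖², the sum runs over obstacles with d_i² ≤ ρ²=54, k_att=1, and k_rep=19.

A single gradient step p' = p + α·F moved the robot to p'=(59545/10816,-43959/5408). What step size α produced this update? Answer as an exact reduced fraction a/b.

α = 1/8

F_att = 1·(g−p) = 1·(-4,15) = (-4.0000,15.0000)
o1: d²=52 ≤ ρ²=54; F_rep = 19·(6,-4)/52² = (0.0422,-0.0281)
o2: d²=338 > ρ²=54 → inactive
F = F_att + ΣF_rep = (-3.9578,14.9719)
Δp = p'−p = (-0.4947,1.8715); α = Δx/Fx = (-5351/10816) / (-5351/1352) = 1/8
check: Δy/Fy = (10121/5408) / (10121/676) = 1/8 ✓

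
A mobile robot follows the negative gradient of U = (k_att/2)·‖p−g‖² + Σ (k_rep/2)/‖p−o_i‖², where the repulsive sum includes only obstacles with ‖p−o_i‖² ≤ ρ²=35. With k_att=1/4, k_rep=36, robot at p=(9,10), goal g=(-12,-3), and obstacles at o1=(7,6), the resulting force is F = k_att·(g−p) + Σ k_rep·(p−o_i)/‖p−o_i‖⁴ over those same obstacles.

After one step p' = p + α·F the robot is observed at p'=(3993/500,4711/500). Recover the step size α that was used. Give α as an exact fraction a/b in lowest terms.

α = 1/5

F_att = 1/4·(g−p) = 1/4·(-21,-13) = (-5.2500,-3.2500)
o1: d²=20 ≤ ρ²=35; F_rep = 36·(2,4)/20² = (0.1800,0.3600)
F = F_att + ΣF_rep = (-5.0700,-2.8900)
Δp = p'−p = (-1.0140,-0.5780); α = Δx/Fx = (-507/500) / (-507/100) = 1/5
check: Δy/Fy = (-289/500) / (-289/100) = 1/5 ✓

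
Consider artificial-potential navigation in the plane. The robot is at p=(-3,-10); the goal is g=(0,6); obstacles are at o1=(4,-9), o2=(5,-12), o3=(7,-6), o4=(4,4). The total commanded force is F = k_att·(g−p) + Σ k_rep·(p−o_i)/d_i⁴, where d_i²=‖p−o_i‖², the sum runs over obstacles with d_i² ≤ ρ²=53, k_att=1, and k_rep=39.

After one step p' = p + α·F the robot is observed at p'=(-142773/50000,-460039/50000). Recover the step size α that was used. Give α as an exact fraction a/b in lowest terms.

F_att = 1·(g−p) = 1·(3,16) = (3.0000,16.0000)
o1: d²=50 ≤ ρ²=53; F_rep = 39·(-7,-1)/50² = (-0.1092,-0.0156)
o2: d²=68 > ρ²=53 → inactive
o3: d²=116 > ρ²=53 → inactive
o4: d²=245 > ρ²=53 → inactive
F = F_att + ΣF_rep = (2.8908,15.9844)
Δp = p'−p = (0.1445,0.7992); α = Δx/Fx = (7227/50000) / (7227/2500) = 1/20
check: Δy/Fy = (39961/50000) / (39961/2500) = 1/20 ✓

α = 1/20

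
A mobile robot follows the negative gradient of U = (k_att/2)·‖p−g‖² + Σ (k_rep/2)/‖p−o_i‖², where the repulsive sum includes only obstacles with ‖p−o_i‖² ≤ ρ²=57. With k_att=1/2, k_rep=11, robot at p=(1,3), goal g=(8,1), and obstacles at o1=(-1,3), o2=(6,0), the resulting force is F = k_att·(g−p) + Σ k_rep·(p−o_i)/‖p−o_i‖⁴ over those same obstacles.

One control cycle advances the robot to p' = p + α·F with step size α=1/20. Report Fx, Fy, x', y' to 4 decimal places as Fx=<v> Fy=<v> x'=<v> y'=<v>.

F_att = 1/2·(g−p) = 1/2·(7,-2) = (3.5000,-1.0000)
o1: d²=4 ≤ ρ²=57; F_rep = 11·(2,0)/4² = (1.3750,0.0000)
o2: d²=34 ≤ ρ²=57; F_rep = 11·(-5,3)/34² = (-0.0476,0.0285)
F = F_att + ΣF_rep = (4.8274,-0.9715)
p' = p + 1/20·F = (1.2414,2.9514)

Fx=4.8274 Fy=-0.9715 x'=1.2414 y'=2.9514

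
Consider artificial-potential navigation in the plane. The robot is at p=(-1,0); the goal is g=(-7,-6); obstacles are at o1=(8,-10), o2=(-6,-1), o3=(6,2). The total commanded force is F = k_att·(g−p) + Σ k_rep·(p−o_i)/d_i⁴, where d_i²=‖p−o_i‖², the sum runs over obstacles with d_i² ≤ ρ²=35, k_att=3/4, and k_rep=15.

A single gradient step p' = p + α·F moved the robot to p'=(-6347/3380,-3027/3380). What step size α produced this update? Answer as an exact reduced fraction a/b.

α = 1/5

F_att = 3/4·(g−p) = 3/4·(-6,-6) = (-4.5000,-4.5000)
o1: d²=181 > ρ²=35 → inactive
o2: d²=26 ≤ ρ²=35; F_rep = 15·(5,1)/26² = (0.1109,0.0222)
o3: d²=53 > ρ²=35 → inactive
F = F_att + ΣF_rep = (-4.3891,-4.4778)
Δp = p'−p = (-0.8778,-0.8956); α = Δx/Fx = (-2967/3380) / (-2967/676) = 1/5
check: Δy/Fy = (-3027/3380) / (-3027/676) = 1/5 ✓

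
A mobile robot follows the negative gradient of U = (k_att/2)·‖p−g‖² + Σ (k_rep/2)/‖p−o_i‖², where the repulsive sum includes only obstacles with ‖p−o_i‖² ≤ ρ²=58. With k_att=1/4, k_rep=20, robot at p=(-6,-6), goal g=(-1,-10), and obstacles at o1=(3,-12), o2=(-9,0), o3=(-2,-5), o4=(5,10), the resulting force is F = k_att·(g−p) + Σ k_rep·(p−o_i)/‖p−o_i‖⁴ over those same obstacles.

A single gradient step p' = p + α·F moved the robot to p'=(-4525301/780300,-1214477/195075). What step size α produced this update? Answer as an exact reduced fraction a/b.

α = 1/5

F_att = 1/4·(g−p) = 1/4·(5,-4) = (1.2500,-1.0000)
o1: d²=117 > ρ²=58 → inactive
o2: d²=45 ≤ ρ²=58; F_rep = 20·(3,-6)/45² = (0.0296,-0.0593)
o3: d²=17 ≤ ρ²=58; F_rep = 20·(-4,-1)/17² = (-0.2768,-0.0692)
o4: d²=377 > ρ²=58 → inactive
F = F_att + ΣF_rep = (1.0028,-1.1285)
Δp = p'−p = (0.2006,-0.2257); α = Δx/Fx = (156499/780300) / (156499/156060) = 1/5
check: Δy/Fy = (-44027/195075) / (-44027/39015) = 1/5 ✓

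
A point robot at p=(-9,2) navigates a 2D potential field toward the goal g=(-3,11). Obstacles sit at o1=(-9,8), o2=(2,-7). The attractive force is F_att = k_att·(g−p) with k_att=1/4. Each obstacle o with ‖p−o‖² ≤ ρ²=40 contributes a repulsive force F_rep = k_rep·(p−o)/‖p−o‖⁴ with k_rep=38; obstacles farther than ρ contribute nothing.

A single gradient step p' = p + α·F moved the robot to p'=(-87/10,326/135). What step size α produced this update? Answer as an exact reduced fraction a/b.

α = 1/5

F_att = 1/4·(g−p) = 1/4·(6,9) = (1.5000,2.2500)
o1: d²=36 ≤ ρ²=40; F_rep = 38·(0,-6)/36² = (0.0000,-0.1759)
o2: d²=202 > ρ²=40 → inactive
F = F_att + ΣF_rep = (1.5000,2.0741)
Δp = p'−p = (0.3000,0.4148); α = Δx/Fx = (3/10) / (3/2) = 1/5
check: Δy/Fy = (56/135) / (56/27) = 1/5 ✓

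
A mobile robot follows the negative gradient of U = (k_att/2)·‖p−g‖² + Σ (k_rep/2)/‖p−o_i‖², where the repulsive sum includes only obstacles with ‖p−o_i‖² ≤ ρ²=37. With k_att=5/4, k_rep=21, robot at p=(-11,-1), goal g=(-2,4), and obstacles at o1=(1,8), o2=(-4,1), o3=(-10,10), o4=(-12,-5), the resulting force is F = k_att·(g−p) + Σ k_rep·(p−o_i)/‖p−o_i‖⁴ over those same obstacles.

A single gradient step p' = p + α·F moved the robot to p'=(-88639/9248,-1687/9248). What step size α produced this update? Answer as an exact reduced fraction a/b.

F_att = 5/4·(g−p) = 5/4·(9,5) = (11.2500,6.2500)
o1: d²=225 > ρ²=37 → inactive
o2: d²=53 > ρ²=37 → inactive
o3: d²=122 > ρ²=37 → inactive
o4: d²=17 ≤ ρ²=37; F_rep = 21·(1,4)/17² = (0.0727,0.2907)
F = F_att + ΣF_rep = (11.3227,6.5407)
Δp = p'−p = (1.4153,0.8176); α = Δx/Fx = (13089/9248) / (13089/1156) = 1/8
check: Δy/Fy = (7561/9248) / (7561/1156) = 1/8 ✓

α = 1/8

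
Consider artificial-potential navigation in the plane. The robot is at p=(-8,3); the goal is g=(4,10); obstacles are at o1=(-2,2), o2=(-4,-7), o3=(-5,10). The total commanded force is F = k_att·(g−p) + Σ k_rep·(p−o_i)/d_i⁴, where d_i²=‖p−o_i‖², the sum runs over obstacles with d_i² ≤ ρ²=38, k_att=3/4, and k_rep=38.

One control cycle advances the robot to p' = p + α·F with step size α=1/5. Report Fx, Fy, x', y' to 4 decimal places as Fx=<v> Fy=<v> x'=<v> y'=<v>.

F_att = 3/4·(g−p) = 3/4·(12,7) = (9.0000,5.2500)
o1: d²=37 ≤ ρ²=38; F_rep = 38·(-6,1)/37² = (-0.1665,0.0278)
o2: d²=116 > ρ²=38 → inactive
o3: d²=58 > ρ²=38 → inactive
F = F_att + ΣF_rep = (8.8335,5.2778)
p' = p + 1/5·F = (-6.2333,4.0556)

Fx=8.8335 Fy=5.2778 x'=-6.2333 y'=4.0556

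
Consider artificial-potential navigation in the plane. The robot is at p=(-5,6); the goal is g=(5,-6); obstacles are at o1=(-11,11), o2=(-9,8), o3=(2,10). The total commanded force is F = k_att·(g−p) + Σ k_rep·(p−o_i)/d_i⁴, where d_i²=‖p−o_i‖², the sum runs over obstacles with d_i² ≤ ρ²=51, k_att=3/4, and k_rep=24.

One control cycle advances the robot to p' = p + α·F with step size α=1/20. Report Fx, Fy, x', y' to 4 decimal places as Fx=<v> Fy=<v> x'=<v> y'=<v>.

F_att = 3/4·(g−p) = 3/4·(10,-12) = (7.5000,-9.0000)
o1: d²=61 > ρ²=51 → inactive
o2: d²=20 ≤ ρ²=51; F_rep = 24·(4,-2)/20² = (0.2400,-0.1200)
o3: d²=65 > ρ²=51 → inactive
F = F_att + ΣF_rep = (7.7400,-9.1200)
p' = p + 1/20·F = (-4.6130,5.5440)

Fx=7.7400 Fy=-9.1200 x'=-4.6130 y'=5.5440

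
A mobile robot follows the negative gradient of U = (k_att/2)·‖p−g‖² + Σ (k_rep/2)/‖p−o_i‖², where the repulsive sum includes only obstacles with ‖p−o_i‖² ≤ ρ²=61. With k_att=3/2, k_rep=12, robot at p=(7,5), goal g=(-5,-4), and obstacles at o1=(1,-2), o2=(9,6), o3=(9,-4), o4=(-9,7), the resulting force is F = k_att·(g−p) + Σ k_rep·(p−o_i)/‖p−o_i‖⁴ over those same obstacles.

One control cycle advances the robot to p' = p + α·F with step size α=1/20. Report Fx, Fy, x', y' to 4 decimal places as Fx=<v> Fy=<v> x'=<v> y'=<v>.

Fx=-18.9600 Fy=-13.9800 x'=6.0520 y'=4.3010

F_att = 3/2·(g−p) = 3/2·(-12,-9) = (-18.0000,-13.5000)
o1: d²=85 > ρ²=61 → inactive
o2: d²=5 ≤ ρ²=61; F_rep = 12·(-2,-1)/5² = (-0.9600,-0.4800)
o3: d²=85 > ρ²=61 → inactive
o4: d²=260 > ρ²=61 → inactive
F = F_att + ΣF_rep = (-18.9600,-13.9800)
p' = p + 1/20·F = (6.0520,4.3010)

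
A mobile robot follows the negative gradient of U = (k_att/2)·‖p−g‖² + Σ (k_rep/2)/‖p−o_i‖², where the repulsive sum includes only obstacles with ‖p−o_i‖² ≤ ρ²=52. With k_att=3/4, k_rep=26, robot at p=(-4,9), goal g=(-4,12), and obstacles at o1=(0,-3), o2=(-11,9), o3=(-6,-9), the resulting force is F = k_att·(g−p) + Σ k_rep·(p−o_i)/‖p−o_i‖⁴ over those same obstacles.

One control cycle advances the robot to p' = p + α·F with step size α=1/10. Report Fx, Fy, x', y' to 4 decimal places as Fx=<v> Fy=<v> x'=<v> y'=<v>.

Fx=0.0758 Fy=2.2500 x'=-3.9924 y'=9.2250

F_att = 3/4·(g−p) = 3/4·(0,3) = (0.0000,2.2500)
o1: d²=160 > ρ²=52 → inactive
o2: d²=49 ≤ ρ²=52; F_rep = 26·(7,0)/49² = (0.0758,0.0000)
o3: d²=328 > ρ²=52 → inactive
F = F_att + ΣF_rep = (0.0758,2.2500)
p' = p + 1/10·F = (-3.9924,9.2250)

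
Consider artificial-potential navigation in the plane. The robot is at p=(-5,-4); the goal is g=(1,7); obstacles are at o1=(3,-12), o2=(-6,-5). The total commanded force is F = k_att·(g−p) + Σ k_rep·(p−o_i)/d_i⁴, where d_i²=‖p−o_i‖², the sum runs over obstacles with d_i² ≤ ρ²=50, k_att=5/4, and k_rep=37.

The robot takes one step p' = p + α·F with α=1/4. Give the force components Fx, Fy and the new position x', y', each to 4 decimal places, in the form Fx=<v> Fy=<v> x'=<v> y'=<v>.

F_att = 5/4·(g−p) = 5/4·(6,11) = (7.5000,13.7500)
o1: d²=128 > ρ²=50 → inactive
o2: d²=2 ≤ ρ²=50; F_rep = 37·(1,1)/2² = (9.2500,9.2500)
F = F_att + ΣF_rep = (16.7500,23.0000)
p' = p + 1/4·F = (-0.8125,1.7500)

Fx=16.7500 Fy=23.0000 x'=-0.8125 y'=1.7500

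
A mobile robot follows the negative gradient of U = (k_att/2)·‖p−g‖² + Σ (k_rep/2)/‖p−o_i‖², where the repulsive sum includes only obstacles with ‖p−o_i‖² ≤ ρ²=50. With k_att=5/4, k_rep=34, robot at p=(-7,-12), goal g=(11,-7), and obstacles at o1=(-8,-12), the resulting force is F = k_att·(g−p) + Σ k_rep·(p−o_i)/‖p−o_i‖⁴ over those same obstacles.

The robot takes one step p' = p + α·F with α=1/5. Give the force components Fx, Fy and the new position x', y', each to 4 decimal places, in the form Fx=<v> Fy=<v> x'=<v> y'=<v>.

F_att = 5/4·(g−p) = 5/4·(18,5) = (22.5000,6.2500)
o1: d²=1 ≤ ρ²=50; F_rep = 34·(1,0)/1² = (34.0000,0.0000)
F = F_att + ΣF_rep = (56.5000,6.2500)
p' = p + 1/5·F = (4.3000,-10.7500)

Fx=56.5000 Fy=6.2500 x'=4.3000 y'=-10.7500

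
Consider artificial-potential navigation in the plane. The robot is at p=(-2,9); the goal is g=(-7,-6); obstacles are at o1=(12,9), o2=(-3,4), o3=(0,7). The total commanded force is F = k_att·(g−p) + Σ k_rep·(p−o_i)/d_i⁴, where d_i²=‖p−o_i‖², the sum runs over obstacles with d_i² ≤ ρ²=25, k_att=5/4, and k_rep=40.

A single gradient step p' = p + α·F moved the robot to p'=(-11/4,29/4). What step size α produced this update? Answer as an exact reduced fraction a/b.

F_att = 5/4·(g−p) = 5/4·(-5,-15) = (-6.2500,-18.7500)
o1: d²=196 > ρ²=25 → inactive
o2: d²=26 > ρ²=25 → inactive
o3: d²=8 ≤ ρ²=25; F_rep = 40·(-2,2)/8² = (-1.2500,1.2500)
F = F_att + ΣF_rep = (-7.5000,-17.5000)
Δp = p'−p = (-0.7500,-1.7500); α = Δx/Fx = (-3/4) / (-15/2) = 1/10
check: Δy/Fy = (-7/4) / (-35/2) = 1/10 ✓

α = 1/10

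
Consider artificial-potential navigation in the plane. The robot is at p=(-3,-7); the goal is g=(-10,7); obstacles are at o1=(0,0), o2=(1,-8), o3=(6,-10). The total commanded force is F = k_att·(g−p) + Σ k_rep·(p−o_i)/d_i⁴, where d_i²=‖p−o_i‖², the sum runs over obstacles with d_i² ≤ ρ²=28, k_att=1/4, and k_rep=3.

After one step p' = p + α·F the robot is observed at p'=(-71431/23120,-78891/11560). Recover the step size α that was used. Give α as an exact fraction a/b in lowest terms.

F_att = 1/4·(g−p) = 1/4·(-7,14) = (-1.7500,3.5000)
o1: d²=58 > ρ²=28 → inactive
o2: d²=17 ≤ ρ²=28; F_rep = 3·(-4,1)/17² = (-0.0415,0.0104)
o3: d²=90 > ρ²=28 → inactive
F = F_att + ΣF_rep = (-1.7915,3.5104)
Δp = p'−p = (-0.0896,0.1755); α = Δx/Fx = (-2071/23120) / (-2071/1156) = 1/20
check: Δy/Fy = (2029/11560) / (2029/578) = 1/20 ✓

α = 1/20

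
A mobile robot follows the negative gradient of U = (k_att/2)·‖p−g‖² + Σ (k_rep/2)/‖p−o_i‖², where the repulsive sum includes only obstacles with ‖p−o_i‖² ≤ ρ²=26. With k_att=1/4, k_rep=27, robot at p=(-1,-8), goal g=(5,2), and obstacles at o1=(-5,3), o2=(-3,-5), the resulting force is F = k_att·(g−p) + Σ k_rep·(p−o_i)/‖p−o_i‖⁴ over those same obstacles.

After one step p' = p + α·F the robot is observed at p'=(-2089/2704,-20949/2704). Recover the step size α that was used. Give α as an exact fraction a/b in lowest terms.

α = 1/8

F_att = 1/4·(g−p) = 1/4·(6,10) = (1.5000,2.5000)
o1: d²=137 > ρ²=26 → inactive
o2: d²=13 ≤ ρ²=26; F_rep = 27·(2,-3)/13² = (0.3195,-0.4793)
F = F_att + ΣF_rep = (1.8195,2.0207)
Δp = p'−p = (0.2274,0.2526); α = Δx/Fx = (615/2704) / (615/338) = 1/8
check: Δy/Fy = (683/2704) / (683/338) = 1/8 ✓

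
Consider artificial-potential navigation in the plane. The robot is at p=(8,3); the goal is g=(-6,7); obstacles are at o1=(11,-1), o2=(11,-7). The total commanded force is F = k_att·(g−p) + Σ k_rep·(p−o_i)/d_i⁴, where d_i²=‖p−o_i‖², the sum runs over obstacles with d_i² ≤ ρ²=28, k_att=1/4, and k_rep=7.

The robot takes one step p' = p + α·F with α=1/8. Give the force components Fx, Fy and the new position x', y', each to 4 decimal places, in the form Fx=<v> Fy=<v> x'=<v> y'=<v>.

F_att = 1/4·(g−p) = 1/4·(-14,4) = (-3.5000,1.0000)
o1: d²=25 ≤ ρ²=28; F_rep = 7·(-3,4)/25² = (-0.0336,0.0448)
o2: d²=109 > ρ²=28 → inactive
F = F_att + ΣF_rep = (-3.5336,1.0448)
p' = p + 1/8·F = (7.5583,3.1306)

Fx=-3.5336 Fy=1.0448 x'=7.5583 y'=3.1306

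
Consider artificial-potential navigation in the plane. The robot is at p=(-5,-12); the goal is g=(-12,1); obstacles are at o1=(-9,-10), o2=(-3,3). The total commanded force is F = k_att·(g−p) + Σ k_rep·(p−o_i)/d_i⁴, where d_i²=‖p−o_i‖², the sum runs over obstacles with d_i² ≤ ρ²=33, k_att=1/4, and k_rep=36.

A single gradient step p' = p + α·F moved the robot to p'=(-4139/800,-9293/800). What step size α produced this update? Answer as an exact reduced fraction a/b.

α = 1/8

F_att = 1/4·(g−p) = 1/4·(-7,13) = (-1.7500,3.2500)
o1: d²=20 ≤ ρ²=33; F_rep = 36·(4,-2)/20² = (0.3600,-0.1800)
o2: d²=229 > ρ²=33 → inactive
F = F_att + ΣF_rep = (-1.3900,3.0700)
Δp = p'−p = (-0.1737,0.3837); α = Δx/Fx = (-139/800) / (-139/100) = 1/8
check: Δy/Fy = (307/800) / (307/100) = 1/8 ✓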